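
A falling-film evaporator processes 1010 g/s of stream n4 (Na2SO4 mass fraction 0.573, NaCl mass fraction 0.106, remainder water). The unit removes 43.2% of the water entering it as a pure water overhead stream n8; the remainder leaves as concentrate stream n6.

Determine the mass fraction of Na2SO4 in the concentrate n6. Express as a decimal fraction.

Na2SO4 is not removed: 1010×0.573 = 578.73 g/s of Na2SO4 enters n6.
water entering = 1010×0.321 = 324.21 g/s; overhead removed = 0.432×324.21 = 140.06 g/s.
Concentrate = 1010 − 140.06 = 869.94 g/s.
Mass fraction = 578.73/869.94 = 0.665.

0.665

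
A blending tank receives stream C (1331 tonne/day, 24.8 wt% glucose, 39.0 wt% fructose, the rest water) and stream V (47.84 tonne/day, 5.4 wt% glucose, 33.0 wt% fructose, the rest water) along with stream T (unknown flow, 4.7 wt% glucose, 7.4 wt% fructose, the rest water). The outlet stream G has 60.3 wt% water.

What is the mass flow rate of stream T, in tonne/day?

1160 tonne/day

Let T be the unknown flow. Total out = 1378.8 + T.
water balance: 511.29 + 0.879·T = 0.603·(1378.8 + T)
(0.879 − 0.603)·T = 0.603×1378.8 − 511.29 = 320.15
T = 320.15 / 0.276 = 1160 tonne/day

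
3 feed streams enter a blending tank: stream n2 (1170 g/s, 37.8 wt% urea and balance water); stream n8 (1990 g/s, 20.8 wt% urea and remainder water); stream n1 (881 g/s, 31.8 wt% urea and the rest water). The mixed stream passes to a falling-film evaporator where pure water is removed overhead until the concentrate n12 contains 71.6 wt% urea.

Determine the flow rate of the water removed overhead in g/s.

2454 g/s

urea entering = 1170×0.378 + 1990×0.208 + 881×0.318 = 1136.3 g/s.
All urea reports to n12, so n12 = 1136.3/0.716 = 1587.1 g/s.
Total feed = 4041 g/s; overhead = 4041 − 1587.1 = 2453.9 g/s.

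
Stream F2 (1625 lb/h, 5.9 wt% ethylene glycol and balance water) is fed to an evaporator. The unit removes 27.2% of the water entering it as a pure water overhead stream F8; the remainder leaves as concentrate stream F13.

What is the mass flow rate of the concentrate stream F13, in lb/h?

water entering = 1625×0.941 = 1529.1 lb/h; overhead removed = 0.272×1529.1 = 415.92 lb/h.
Concentrate = 1625 − 415.92 = 1209.1 lb/h.

1209 lb/h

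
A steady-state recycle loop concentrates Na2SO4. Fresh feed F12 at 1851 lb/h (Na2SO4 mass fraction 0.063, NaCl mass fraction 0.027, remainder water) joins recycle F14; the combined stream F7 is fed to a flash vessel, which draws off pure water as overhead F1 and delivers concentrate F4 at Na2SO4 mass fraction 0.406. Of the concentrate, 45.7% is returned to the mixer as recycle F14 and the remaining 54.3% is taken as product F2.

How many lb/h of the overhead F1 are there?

1564 lb/h

Overall Na2SO4 balance (none leaves overhead): Na2SO4 in fresh feed = Na2SO4 in product, i.e. 1851×0.063 = (1−0.457)·F4·0.406.
F4 = 116.61/(0.406×0.543) = 528.96 lb/h.
Recycle F14 = 0.457×528.96 = 241.73 lb/h.
Combined feed F7 = 1851 + 241.73 = 2092.7 lb/h.
Overhead F1 = F7 − F4 = 2092.7 − 528.96 = 1563.8 lb/h.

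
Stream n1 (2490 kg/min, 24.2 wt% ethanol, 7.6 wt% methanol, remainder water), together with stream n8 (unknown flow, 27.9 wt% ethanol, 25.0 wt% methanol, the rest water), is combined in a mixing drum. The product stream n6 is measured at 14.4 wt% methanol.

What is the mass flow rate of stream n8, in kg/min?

Let n8 be the unknown flow. Total out = 2490 + n8.
methanol balance: 189.24 + 0.250·n8 = 0.144·(2490 + n8)
(0.250 − 0.144)·n8 = 0.144×2490 − 189.24 = 169.32
n8 = 169.32 / 0.106 = 1597.4 kg/min

1597 kg/min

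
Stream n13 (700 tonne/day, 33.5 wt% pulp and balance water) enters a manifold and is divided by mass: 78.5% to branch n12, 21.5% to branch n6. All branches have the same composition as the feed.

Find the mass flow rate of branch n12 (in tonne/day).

549.5 tonne/day

Branch n12 flow = 0.785×700 = 549.5 tonne/day.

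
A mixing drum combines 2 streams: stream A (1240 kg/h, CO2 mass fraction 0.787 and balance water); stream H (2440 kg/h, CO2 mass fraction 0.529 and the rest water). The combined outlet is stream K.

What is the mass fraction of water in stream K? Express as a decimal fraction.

Total flow out = 1240 + 2440 = 3680 kg/h.
water in = 1240×0.213 + 2440×0.471 = 1413.4 kg/h.
water mass fraction in K = 1413.4/3680 = 0.384.

0.384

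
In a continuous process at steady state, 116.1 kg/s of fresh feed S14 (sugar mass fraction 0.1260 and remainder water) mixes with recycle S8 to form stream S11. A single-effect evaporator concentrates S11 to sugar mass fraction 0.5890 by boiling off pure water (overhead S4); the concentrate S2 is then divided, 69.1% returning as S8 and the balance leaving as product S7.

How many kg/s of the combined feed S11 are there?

171.6 kg/s

Overall sugar balance (none leaves overhead): sugar in fresh feed = sugar in product, i.e. 116.1×0.126 = (1−0.691)·S2·0.589.
S2 = 14.629/(0.589×0.309) = 80.376 kg/s.
Recycle S8 = 0.691×80.376 = 55.54 kg/s.
Combined feed S11 = 116.1 + 55.54 = 171.64 kg/s.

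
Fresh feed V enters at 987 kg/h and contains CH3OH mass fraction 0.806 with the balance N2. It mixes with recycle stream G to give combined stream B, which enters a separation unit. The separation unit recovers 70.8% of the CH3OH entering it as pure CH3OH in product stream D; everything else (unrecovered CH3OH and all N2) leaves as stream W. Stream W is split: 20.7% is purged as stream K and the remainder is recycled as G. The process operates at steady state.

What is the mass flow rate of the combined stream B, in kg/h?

N2 enters only via V and leaves only via the purge: 987×0.194 = 0.207×(N2 in W), and the separation unit passes all N2, so N2 in B = N2 in W = 925.01 kg/h.
CH3OH in B: m_A = 987×0.806 + (1−0.207)·(1−0.708)·m_A, so m_A = 795.52/0.7684 = 1035.2 kg/h.
B = 1035.2 + 925.01 = 1960.3 kg/h.

1960 kg/h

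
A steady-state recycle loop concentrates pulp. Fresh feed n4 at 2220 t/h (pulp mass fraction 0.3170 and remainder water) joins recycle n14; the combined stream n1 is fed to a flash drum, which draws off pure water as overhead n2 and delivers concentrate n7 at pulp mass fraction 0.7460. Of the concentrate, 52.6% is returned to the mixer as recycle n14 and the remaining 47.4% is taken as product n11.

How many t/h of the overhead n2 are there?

Overall pulp balance (none leaves overhead): pulp in fresh feed = pulp in product, i.e. 2220×0.317 = (1−0.526)·n7·0.746.
n7 = 703.74/(0.746×0.474) = 1990.2 t/h.
Recycle n14 = 0.526×1990.2 = 1046.8 t/h.
Combined feed n1 = 2220 + 1046.8 = 3266.8 t/h.
Overhead n2 = n1 − n7 = 3266.8 − 1990.2 = 1276.6 t/h.

1277 t/h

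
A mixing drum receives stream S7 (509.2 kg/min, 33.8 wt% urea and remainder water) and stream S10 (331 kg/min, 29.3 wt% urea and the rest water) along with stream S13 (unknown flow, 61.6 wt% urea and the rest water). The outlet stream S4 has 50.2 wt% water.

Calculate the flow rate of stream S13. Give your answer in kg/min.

1265 kg/min

Let S13 be the unknown flow. Total out = 840.2 + S13.
water balance: 571.11 + 0.384·S13 = 0.502·(840.2 + S13)
(0.384 − 0.502)·S13 = 0.502×840.2 − 571.11 = -149.33
S13 = -149.33 / -0.118 = 1265.5 kg/min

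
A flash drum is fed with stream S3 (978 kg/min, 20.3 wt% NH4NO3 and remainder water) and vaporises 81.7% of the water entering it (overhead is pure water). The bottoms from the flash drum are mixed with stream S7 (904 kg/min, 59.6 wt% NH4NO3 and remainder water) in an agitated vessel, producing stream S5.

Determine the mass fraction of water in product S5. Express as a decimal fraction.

Vapour removed = 0.817×0.797×978 = 636.82 kg/min; concentrate = 341.18 kg/min.
water reaching the mixer = 142.64 (from concentrate) + 904×0.404 = 507.86 kg/min.
Product flow = 341.18 + 904 = 1245.2 kg/min; water fraction = 0.408.

0.408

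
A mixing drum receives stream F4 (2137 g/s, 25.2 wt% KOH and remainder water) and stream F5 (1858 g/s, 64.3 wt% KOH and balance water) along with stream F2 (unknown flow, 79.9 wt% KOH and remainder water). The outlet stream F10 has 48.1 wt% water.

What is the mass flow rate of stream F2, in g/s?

Let F2 be the unknown flow. Total out = 3995 + F2.
water balance: 2261.8 + 0.201·F2 = 0.481·(3995 + F2)
(0.201 − 0.481)·F2 = 0.481×3995 − 2261.8 = -340.19
F2 = -340.19 / -0.280 = 1215 g/s

1215 g/s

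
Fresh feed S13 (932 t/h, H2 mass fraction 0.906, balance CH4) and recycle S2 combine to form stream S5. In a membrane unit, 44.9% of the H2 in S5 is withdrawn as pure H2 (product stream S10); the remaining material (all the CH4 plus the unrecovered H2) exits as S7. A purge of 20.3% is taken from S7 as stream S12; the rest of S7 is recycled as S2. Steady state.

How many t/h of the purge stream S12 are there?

CH4 enters only via S13 and leaves only via the purge: 932×0.094 = 0.203×(CH4 in S7), and the membrane unit passes all CH4, so CH4 in S5 = CH4 in S7 = 431.57 t/h.
H2 in S5: m_A = 932×0.906 + (1−0.203)·(1−0.449)·m_A, so m_A = 844.39/0.5609 = 1505.5 t/h.
S7 = (1−0.449)×1505.5 + 431.57 = 1261.1 t/h.
Purge S12 = 0.203×1261.1 = 256.01 t/h.

256 t/h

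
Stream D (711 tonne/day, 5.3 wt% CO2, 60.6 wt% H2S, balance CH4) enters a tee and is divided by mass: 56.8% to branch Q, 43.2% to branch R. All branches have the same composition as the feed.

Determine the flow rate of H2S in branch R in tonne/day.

Branch R total = 0.432×711 = 307.15 tonne/day.
H2S in R = 0.606×307.15 = 186.13 tonne/day.

186.1 tonne/day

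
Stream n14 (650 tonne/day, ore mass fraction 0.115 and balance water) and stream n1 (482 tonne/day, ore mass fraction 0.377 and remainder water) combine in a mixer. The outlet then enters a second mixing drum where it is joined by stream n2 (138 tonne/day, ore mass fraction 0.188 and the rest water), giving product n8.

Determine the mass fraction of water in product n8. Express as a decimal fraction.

0.778

Overall, product flow = 1270 tonne/day.
water in = 650×0.885 + 482×0.623 + 138×0.812 = 987.59 tonne/day.
water fraction in n8 = 0.778.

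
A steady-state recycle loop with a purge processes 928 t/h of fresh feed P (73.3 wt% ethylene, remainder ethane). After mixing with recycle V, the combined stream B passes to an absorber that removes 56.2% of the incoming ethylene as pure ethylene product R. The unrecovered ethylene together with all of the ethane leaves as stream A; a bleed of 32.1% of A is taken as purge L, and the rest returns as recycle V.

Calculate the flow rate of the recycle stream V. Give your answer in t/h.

ethane enters only via P and leaves only via the purge: 928×0.267 = 0.321×(ethane in A), and the absorber passes all ethane, so ethane in B = ethane in A = 771.89 t/h.
ethylene in B: m_A = 928×0.733 + (1−0.321)·(1−0.562)·m_A, so m_A = 680.22/0.7026 = 968.16 t/h.
A = (1−0.562)×968.16 + 771.89 = 1195.9 t/h.
Recycle V = (1−0.321)×1195.9 = 812.04 t/h.

812 t/h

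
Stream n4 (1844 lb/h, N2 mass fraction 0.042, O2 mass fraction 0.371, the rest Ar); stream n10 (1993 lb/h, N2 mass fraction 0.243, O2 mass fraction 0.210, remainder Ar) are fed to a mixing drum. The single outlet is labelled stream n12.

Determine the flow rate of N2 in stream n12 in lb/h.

N2 out = N2 in = 1844×0.042 + 1993×0.243 = 561.75 lb/h.

561.7 lb/h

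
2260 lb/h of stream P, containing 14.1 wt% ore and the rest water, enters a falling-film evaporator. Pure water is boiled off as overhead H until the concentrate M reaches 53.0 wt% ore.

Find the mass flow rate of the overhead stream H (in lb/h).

ore is conserved: 2260×0.141 = 318.66 lb/h all reports to the concentrate.
Concentrate = 318.66/(target fraction) = 601.25 lb/h.
Overhead = 2260 − 601.25 = 1658.8 lb/h.

1659 lb/h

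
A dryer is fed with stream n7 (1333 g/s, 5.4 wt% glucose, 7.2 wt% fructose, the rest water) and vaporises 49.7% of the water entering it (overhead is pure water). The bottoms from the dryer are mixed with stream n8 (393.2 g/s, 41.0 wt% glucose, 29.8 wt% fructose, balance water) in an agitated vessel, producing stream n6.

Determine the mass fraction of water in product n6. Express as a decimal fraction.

0.6109

Vapour removed = 0.497×0.874×1333 = 579.03 g/s; concentrate = 753.97 g/s.
water reaching the mixer = 586.02 (from concentrate) + 393.2×0.292 = 700.83 g/s.
Product flow = 753.97 + 393.2 = 1147.2 g/s; water fraction = 0.6109.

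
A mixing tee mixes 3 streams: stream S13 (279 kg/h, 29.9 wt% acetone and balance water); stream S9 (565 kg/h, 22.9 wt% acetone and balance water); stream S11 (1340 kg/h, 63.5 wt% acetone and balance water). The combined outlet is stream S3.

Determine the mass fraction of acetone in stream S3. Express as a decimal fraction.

Total flow out = 279 + 565 + 1340 = 2184 kg/h.
acetone in = 279×0.299 + 565×0.229 + 1340×0.635 = 1063.7 kg/h.
acetone mass fraction in S3 = 1063.7/2184 = 0.487.

0.487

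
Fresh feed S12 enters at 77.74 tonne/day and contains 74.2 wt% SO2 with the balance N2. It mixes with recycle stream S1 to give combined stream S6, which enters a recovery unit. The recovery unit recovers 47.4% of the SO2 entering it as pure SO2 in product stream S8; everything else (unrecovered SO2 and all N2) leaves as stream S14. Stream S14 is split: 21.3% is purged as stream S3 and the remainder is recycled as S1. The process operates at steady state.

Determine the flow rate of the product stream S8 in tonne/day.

46.66 tonne/day

SO2 in S6: m_A = 77.74×0.742 + (1−0.213)·(1−0.474)·m_A, so m_A = 57.683/0.5860 = 98.429 tonne/day.
Product S8 = 0.474×98.429 = 46.655 tonne/day.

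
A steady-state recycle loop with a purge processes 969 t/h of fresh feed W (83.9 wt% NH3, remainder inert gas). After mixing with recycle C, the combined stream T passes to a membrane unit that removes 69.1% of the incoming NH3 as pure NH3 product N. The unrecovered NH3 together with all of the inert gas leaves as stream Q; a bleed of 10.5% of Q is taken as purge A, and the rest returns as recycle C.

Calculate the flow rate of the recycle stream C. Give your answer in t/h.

inert gas enters only via W and leaves only via the purge: 969×0.161 = 0.105×(inert gas in Q), and the membrane unit passes all inert gas, so inert gas in T = inert gas in Q = 1485.8 t/h.
NH3 in T: m_A = 969×0.839 + (1−0.105)·(1−0.691)·m_A, so m_A = 812.99/0.7234 = 1123.8 t/h.
Q = (1−0.691)×1123.8 + 1485.8 = 1833 t/h.
Recycle C = (1−0.105)×1833 = 1640.6 t/h.

1641 t/h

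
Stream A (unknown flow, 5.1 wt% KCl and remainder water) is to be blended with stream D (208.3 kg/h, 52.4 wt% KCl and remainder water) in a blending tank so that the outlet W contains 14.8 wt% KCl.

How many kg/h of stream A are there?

Let A be the unknown flow. Total out = 208.3 + A.
KCl balance: 109.15 + 0.051·A = 0.148·(208.3 + A)
(0.051 − 0.148)·A = 0.148×208.3 − 109.15 = -78.321
A = -78.321 / -0.097 = 807.43 kg/h

807.4 kg/h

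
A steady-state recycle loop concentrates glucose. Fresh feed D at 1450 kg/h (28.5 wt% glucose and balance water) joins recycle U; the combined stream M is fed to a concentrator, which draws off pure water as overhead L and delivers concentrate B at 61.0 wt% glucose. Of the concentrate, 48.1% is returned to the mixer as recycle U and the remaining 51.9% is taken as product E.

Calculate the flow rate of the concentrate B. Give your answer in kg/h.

1305 kg/h

Overall glucose balance (none leaves overhead): glucose in fresh feed = glucose in product, i.e. 1450×0.285 = (1−0.481)·B·0.610.
B = 413.25/(0.610×0.519) = 1305.3 kg/h.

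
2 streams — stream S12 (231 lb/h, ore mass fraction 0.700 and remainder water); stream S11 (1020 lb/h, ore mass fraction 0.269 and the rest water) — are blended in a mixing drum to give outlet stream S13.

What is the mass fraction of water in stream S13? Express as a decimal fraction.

0.651

Total flow out = 231 + 1020 = 1251 lb/h.
water in = 231×0.300 + 1020×0.731 = 814.92 lb/h.
water mass fraction in S13 = 814.92/1251 = 0.651.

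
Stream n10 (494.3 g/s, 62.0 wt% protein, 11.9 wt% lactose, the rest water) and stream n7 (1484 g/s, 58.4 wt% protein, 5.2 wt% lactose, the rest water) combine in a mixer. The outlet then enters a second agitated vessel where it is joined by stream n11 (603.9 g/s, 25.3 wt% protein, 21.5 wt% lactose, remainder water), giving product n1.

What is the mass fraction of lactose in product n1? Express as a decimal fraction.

Overall, product flow = 2582.2 g/s.
lactose in = 494.3×0.119 + 1484×0.052 + 603.9×0.215 = 265.83 g/s.
lactose fraction in n1 = 0.103.

0.103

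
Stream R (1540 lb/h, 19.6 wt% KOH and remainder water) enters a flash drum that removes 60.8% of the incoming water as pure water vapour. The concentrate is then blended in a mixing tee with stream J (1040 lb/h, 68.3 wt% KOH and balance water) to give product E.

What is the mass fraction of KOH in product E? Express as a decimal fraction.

Vapour removed = 0.608×0.804×1540 = 752.8 lb/h; concentrate = 787.2 lb/h.
KOH reaching the mixer = 301.84 (from concentrate) + 1040×0.683 = 1012.2 lb/h.
Product flow = 787.2 + 1040 = 1827.2 lb/h; KOH fraction = 0.554.

0.554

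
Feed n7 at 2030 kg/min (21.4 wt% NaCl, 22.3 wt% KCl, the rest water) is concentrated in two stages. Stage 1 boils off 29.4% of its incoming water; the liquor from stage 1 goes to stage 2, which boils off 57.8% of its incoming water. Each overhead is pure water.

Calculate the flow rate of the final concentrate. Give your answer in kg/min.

1228 kg/min

water in feed = 2030×0.563 = 1142.9 kg/min.
After stage 1: water left = (1−0.294)×1142.9 = 806.88; stream total = 1694 kg/min.
After stage 2: water left = (1−0.578)×806.88 = 340.5; final concentrate = 1227.6 kg/min.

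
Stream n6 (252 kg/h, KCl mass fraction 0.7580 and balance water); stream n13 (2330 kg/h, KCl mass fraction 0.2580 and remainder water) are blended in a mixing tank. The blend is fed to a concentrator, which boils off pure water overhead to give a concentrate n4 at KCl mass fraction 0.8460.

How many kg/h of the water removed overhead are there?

1646 kg/h

KCl entering = 252×0.758 + 2330×0.258 = 792.16 kg/h.
All KCl reports to n4, so n4 = 792.16/0.846 = 936.35 kg/h.
Total feed = 2582 kg/h; overhead = 2582 − 936.35 = 1645.6 kg/h.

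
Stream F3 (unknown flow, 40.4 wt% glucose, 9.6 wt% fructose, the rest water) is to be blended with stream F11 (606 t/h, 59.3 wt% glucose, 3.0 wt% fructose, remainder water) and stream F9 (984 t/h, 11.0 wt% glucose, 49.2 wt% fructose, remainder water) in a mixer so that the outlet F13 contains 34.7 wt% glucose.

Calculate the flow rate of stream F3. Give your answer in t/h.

1476 t/h

Let F3 be the unknown flow. Total out = 1590 + F3.
glucose balance: 467.6 + 0.404·F3 = 0.347·(1590 + F3)
(0.404 − 0.347)·F3 = 0.347×1590 − 467.6 = 84.132
F3 = 84.132 / 0.057 = 1476 t/h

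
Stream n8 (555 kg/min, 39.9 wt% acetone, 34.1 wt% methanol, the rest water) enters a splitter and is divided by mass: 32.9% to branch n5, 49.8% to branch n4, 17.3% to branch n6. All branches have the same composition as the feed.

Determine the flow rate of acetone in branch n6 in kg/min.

Branch n6 total = 0.173×555 = 96.015 kg/min.
acetone in n6 = 0.399×96.015 = 38.31 kg/min.

38.31 kg/min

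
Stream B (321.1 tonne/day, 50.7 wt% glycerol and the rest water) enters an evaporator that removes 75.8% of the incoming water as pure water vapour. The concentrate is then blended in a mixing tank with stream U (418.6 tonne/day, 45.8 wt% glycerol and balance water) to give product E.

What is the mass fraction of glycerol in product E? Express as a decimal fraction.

0.572

Vapour removed = 0.758×0.493×321.1 = 119.99 tonne/day; concentrate = 201.11 tonne/day.
glycerol reaching the mixer = 162.8 (from concentrate) + 418.6×0.458 = 354.52 tonne/day.
Product flow = 201.11 + 418.6 = 619.71 tonne/day; glycerol fraction = 0.572.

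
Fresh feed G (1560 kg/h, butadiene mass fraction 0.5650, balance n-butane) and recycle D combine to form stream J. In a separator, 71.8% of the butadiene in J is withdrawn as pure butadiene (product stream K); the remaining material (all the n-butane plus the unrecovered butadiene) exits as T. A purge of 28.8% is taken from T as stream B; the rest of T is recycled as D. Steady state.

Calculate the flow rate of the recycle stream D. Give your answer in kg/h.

1899 kg/h

n-butane enters only via G and leaves only via the purge: 1560×0.435 = 0.288×(n-butane in T), and the separator passes all n-butane, so n-butane in J = n-butane in T = 2356.3 kg/h.
butadiene in J: m_A = 1560×0.565 + (1−0.288)·(1−0.718)·m_A, so m_A = 881.4/0.7992 = 1102.8 kg/h.
T = (1−0.718)×1102.8 + 2356.3 = 2667.2 kg/h.
Recycle D = (1−0.288)×2667.2 = 1899.1 kg/h.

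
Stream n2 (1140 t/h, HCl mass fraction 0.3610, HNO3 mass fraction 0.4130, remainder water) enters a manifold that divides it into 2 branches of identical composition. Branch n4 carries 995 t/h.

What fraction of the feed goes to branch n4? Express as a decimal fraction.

Fraction to n4 = 995/1140 = 0.8728.

0.873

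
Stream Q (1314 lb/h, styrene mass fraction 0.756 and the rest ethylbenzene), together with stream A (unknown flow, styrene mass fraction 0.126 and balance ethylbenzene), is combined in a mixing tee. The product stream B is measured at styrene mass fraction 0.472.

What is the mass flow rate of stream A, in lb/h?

1079 lb/h

Let A be the unknown flow. Total out = 1314 + A.
styrene balance: 993.38 + 0.126·A = 0.472·(1314 + A)
(0.126 − 0.472)·A = 0.472×1314 − 993.38 = -373.18
A = -373.18 / -0.346 = 1078.5 lb/h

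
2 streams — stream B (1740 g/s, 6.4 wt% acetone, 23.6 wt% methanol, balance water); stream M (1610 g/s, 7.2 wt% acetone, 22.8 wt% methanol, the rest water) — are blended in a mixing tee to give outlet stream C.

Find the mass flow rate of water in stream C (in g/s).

2345 g/s

water out = water in = 1740×0.700 + 1610×0.700 = 2345 g/s.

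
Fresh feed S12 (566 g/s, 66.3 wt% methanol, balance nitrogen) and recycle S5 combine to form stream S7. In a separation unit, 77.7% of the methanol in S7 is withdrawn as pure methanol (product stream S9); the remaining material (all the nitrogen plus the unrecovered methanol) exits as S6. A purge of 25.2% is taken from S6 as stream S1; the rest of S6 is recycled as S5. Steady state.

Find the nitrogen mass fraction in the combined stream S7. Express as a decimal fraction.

nitrogen enters only via S12 and leaves only via the purge: 566×0.337 = 0.252×(nitrogen in S6), and the separation unit passes all nitrogen, so nitrogen in S7 = nitrogen in S6 = 756.91 g/s.
methanol in S7: m_A = 566×0.663 + (1−0.252)·(1−0.777)·m_A, so m_A = 375.26/0.8332 = 450.38 g/s.
S7 = 450.38 + 756.91 = 1207.3 g/s.
nitrogen fraction in S7 = 756.91/1207.3 = 0.627.

0.627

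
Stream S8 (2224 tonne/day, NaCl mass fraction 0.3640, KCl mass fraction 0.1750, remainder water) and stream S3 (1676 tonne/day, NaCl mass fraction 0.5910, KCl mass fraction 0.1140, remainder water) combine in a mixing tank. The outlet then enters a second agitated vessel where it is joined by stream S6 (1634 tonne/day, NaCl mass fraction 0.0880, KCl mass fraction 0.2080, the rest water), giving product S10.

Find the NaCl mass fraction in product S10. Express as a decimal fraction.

Overall, product flow = 5534 tonne/day.
NaCl in = 2224×0.364 + 1676×0.591 + 1634×0.088 = 1943.8 tonne/day.
NaCl fraction in S10 = 0.3513.

0.3513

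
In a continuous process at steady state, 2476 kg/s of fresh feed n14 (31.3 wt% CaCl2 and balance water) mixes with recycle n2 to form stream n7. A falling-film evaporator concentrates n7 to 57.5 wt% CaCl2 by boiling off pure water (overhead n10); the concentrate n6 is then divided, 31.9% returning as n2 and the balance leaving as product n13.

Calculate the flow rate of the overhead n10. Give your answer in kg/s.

1128 kg/s

Overall CaCl2 balance (none leaves overhead): CaCl2 in fresh feed = CaCl2 in product, i.e. 2476×0.313 = (1−0.319)·n6·0.575.
n6 = 774.99/(0.575×0.681) = 1979.2 kg/s.
Recycle n2 = 0.319×1979.2 = 631.35 kg/s.
Combined feed n7 = 2476 + 631.35 = 3107.4 kg/s.
Overhead n10 = n7 − n6 = 3107.4 − 1979.2 = 1128.2 kg/s.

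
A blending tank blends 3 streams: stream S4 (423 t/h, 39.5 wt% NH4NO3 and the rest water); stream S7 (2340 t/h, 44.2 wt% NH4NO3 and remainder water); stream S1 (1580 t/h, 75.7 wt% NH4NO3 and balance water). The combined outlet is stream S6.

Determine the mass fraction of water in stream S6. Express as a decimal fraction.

0.448

Total flow out = 423 + 2340 + 1580 = 4343 t/h.
water in = 423×0.605 + 2340×0.558 + 1580×0.243 = 1945.6 t/h.
water mass fraction in S6 = 1945.6/4343 = 0.448.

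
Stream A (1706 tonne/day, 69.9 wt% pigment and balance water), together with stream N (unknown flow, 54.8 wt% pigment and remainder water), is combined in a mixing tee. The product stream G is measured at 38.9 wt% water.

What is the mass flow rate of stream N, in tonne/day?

Let N be the unknown flow. Total out = 1706 + N.
water balance: 513.51 + 0.452·N = 0.389·(1706 + N)
(0.452 − 0.389)·N = 0.389×1706 − 513.51 = 150.13
N = 150.13 / 0.063 = 2383 tonne/day

2383 tonne/day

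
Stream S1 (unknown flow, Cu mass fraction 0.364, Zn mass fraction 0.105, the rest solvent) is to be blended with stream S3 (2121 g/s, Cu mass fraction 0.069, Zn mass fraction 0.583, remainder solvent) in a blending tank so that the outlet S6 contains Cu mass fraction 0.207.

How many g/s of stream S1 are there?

Let S1 be the unknown flow. Total out = 2121 + S1.
Cu balance: 146.35 + 0.364·S1 = 0.207·(2121 + S1)
(0.364 − 0.207)·S1 = 0.207×2121 − 146.35 = 292.7
S1 = 292.7 / 0.157 = 1864.3 g/s

1864 g/s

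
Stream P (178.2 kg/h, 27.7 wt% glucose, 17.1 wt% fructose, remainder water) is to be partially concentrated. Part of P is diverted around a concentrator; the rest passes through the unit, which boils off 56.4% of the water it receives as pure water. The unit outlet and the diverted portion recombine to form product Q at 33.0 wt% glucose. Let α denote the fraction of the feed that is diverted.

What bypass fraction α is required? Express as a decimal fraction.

All 178.2×0.277 = 49.361 kg/h of glucose reaches Q, so Q = 49.361/0.330 = 149.58 kg/h and vapour = 28.62 kg/h.
The evaporator receives (1−α)·178.2 of feed at 0.552 water and removes 0.564 of that water:
0.564×0.552×(1−α)×178.2 = 28.62
(1−α) = 28.62/55.479 = 0.5159;  α = 0.4841.

0.484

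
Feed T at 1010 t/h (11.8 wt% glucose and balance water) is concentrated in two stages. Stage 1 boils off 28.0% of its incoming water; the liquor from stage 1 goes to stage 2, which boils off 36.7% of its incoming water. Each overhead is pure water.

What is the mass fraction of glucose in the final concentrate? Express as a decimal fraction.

0.2269

water in feed = 1010×0.882 = 890.82 t/h.
After stage 1: water left = (1−0.280)×890.82 = 641.39; stream total = 760.57 t/h.
After stage 2: water left = (1−0.367)×641.39 = 406; final concentrate = 525.18 t/h.
glucose fraction = 119.18/525.18 = 0.2269.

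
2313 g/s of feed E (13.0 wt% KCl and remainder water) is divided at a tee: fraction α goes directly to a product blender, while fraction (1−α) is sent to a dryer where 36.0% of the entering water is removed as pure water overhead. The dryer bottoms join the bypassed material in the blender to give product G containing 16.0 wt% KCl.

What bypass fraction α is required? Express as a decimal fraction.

0.401

All 2313×0.130 = 300.69 g/s of KCl reaches G, so G = 300.69/0.160 = 1879.3 g/s and vapour = 433.69 g/s.
The evaporator receives (1−α)·2313 of feed at 0.870 water and removes 0.360 of that water:
0.360×0.870×(1−α)×2313 = 433.69
(1−α) = 433.69/724.43 = 0.5987;  α = 0.4013.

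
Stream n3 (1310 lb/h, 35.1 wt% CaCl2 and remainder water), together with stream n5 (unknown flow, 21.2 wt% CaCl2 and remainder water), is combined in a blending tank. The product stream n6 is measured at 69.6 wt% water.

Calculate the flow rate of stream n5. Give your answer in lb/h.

Let n5 be the unknown flow. Total out = 1310 + n5.
water balance: 850.19 + 0.788·n5 = 0.696·(1310 + n5)
(0.788 − 0.696)·n5 = 0.696×1310 − 850.19 = 61.57
n5 = 61.57 / 0.092 = 669.24 lb/h

669.2 lb/h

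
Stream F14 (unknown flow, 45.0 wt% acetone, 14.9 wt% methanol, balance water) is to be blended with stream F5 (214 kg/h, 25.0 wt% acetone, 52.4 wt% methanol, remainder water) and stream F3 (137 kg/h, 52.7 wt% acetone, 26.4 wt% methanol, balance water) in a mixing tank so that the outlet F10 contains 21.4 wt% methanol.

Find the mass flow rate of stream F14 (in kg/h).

Let F14 be the unknown flow. Total out = 351 + F14.
methanol balance: 148.3 + 0.149·F14 = 0.214·(351 + F14)
(0.149 − 0.214)·F14 = 0.214×351 − 148.3 = -73.19
F14 = -73.19 / -0.065 = 1126 kg/h

1126 kg/h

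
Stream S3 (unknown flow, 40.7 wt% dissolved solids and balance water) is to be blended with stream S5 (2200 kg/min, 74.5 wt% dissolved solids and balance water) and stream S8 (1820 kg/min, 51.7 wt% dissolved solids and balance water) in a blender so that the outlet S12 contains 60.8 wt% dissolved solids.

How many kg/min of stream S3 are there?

Let S3 be the unknown flow. Total out = 4020 + S3.
dissolved solids balance: 2579.9 + 0.407·S3 = 0.608·(4020 + S3)
(0.407 − 0.608)·S3 = 0.608×4020 − 2579.9 = -135.78
S3 = -135.78 / -0.201 = 675.52 kg/min

675.5 kg/min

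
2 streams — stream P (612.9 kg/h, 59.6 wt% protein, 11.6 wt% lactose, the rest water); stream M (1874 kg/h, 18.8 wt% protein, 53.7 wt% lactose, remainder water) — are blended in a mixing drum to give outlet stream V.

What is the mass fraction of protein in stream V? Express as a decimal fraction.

Total flow out = 612.9 + 1874 = 2486.9 kg/h.
protein in = 612.9×0.596 + 1874×0.188 = 717.6 kg/h.
protein mass fraction in V = 717.6/2486.9 = 0.289.

0.289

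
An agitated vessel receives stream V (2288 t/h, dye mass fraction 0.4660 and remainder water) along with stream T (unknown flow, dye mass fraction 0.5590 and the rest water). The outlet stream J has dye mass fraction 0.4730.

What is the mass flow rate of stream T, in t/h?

186.2 t/h

Let T be the unknown flow. Total out = 2288 + T.
dye balance: 1066.2 + 0.559·T = 0.473·(2288 + T)
(0.559 − 0.473)·T = 0.473×2288 − 1066.2 = 16.016
T = 16.016 / 0.086 = 186.23 t/h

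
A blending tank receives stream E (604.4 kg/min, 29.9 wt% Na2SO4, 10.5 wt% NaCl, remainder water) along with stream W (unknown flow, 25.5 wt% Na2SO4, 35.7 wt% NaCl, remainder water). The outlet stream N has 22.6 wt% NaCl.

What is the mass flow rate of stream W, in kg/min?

558.3 kg/min

Let W be the unknown flow. Total out = 604.4 + W.
NaCl balance: 63.462 + 0.357·W = 0.226·(604.4 + W)
(0.357 − 0.226)·W = 0.226×604.4 − 63.462 = 73.132
W = 73.132 / 0.131 = 558.26 kg/min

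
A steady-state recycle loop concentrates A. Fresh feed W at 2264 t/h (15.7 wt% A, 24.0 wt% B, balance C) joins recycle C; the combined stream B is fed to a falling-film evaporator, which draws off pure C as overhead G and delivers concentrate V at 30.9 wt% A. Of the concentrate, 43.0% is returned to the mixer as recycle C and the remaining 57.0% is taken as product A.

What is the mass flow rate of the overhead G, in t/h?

1114 t/h

Overall A balance (none leaves overhead): A in fresh feed = A in product, i.e. 2264×0.157 = (1−0.430)·V·0.309.
V = 355.45/(0.309×0.570) = 2018.1 t/h.
Recycle C = 0.430×2018.1 = 867.78 t/h.
Combined feed B = 2264 + 867.78 = 3131.8 t/h.
Overhead G = B − V = 3131.8 − 2018.1 = 1113.7 t/h.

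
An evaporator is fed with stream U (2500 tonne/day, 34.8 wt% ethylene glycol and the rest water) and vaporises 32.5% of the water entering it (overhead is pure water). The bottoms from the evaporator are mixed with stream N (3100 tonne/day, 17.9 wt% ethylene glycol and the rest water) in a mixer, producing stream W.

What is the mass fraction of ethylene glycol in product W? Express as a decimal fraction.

Vapour removed = 0.325×0.652×2500 = 529.75 tonne/day; concentrate = 1970.2 tonne/day.
ethylene glycol reaching the mixer = 870 (from concentrate) + 3100×0.179 = 1424.9 tonne/day.
Product flow = 1970.2 + 3100 = 5070.2 tonne/day; ethylene glycol fraction = 0.281.

0.281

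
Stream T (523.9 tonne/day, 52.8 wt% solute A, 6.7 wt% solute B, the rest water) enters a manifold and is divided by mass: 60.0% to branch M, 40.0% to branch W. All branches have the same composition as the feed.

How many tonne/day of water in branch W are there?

Branch W total = 0.400×523.9 = 209.56 tonne/day.
water in W = 0.405×209.56 = 84.872 tonne/day.

84.87 tonne/day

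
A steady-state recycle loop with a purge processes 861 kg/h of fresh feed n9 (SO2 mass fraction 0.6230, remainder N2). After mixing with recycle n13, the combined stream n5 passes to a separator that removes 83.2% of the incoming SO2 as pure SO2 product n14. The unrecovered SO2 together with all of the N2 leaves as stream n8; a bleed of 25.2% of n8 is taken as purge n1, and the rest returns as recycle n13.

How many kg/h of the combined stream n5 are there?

1902 kg/h

N2 enters only via n9 and leaves only via the purge: 861×0.377 = 0.252×(N2 in n8), and the separator passes all N2, so N2 in n5 = N2 in n8 = 1288.1 kg/h.
SO2 in n5: m_A = 861×0.623 + (1−0.252)·(1−0.832)·m_A, so m_A = 536.4/0.8743 = 613.5 kg/h.
n5 = 613.5 + 1288.1 = 1901.6 kg/h.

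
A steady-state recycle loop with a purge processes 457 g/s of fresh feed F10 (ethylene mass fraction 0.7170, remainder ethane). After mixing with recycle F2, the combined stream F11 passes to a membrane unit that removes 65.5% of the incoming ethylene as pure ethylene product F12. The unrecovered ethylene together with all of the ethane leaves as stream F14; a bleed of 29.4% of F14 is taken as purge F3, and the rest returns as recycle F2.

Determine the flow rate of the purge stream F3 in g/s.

ethane enters only via F10 and leaves only via the purge: 457×0.283 = 0.294×(ethane in F14), and the membrane unit passes all ethane, so ethane in F11 = ethane in F14 = 439.9 g/s.
ethylene in F11: m_A = 457×0.717 + (1−0.294)·(1−0.655)·m_A, so m_A = 327.67/0.7564 = 433.18 g/s.
F14 = (1−0.655)×433.18 + 439.9 = 589.35 g/s.
Purge F3 = 0.294×589.35 = 173.27 g/s.

173.3 g/s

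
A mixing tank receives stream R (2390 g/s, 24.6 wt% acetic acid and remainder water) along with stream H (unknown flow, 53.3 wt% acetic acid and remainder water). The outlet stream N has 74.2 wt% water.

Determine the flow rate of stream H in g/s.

104.3 g/s

Let H be the unknown flow. Total out = 2390 + H.
water balance: 1802.1 + 0.467·H = 0.742·(2390 + H)
(0.467 − 0.742)·H = 0.742×2390 − 1802.1 = -28.68
H = -28.68 / -0.275 = 104.29 g/s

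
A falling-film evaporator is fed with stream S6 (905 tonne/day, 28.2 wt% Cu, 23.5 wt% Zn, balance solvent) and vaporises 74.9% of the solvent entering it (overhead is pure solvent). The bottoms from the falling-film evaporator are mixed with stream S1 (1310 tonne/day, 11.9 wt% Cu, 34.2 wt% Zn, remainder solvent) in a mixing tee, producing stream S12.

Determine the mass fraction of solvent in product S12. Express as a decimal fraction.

0.432

Vapour removed = 0.749×0.483×905 = 327.4 tonne/day; concentrate = 577.6 tonne/day.
solvent reaching the mixer = 109.72 (from concentrate) + 1310×0.539 = 815.81 tonne/day.
Product flow = 577.6 + 1310 = 1887.6 tonne/day; solvent fraction = 0.432.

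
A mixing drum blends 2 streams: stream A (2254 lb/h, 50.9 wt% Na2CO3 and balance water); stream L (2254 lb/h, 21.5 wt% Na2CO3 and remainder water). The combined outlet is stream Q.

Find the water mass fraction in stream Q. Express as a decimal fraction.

Total flow out = 2254 + 2254 = 4508 lb/h.
water in = 2254×0.491 + 2254×0.785 = 2876.1 lb/h.
water mass fraction in Q = 2876.1/4508 = 0.638.

0.638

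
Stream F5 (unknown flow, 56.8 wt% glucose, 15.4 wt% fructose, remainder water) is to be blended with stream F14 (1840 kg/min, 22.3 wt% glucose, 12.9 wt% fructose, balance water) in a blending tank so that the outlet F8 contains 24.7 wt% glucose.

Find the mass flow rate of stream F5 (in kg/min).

Let F5 be the unknown flow. Total out = 1840 + F5.
glucose balance: 410.32 + 0.568·F5 = 0.247·(1840 + F5)
(0.568 − 0.247)·F5 = 0.247×1840 − 410.32 = 44.16
F5 = 44.16 / 0.321 = 137.57 kg/min

137.6 kg/min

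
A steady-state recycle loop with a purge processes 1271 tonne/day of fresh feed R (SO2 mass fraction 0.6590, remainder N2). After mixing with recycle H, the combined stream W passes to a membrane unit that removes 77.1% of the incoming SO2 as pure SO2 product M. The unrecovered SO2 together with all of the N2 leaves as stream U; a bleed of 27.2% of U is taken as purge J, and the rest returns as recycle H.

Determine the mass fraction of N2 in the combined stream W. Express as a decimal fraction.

0.6132

N2 enters only via R and leaves only via the purge: 1271×0.341 = 0.272×(N2 in U), and the membrane unit passes all N2, so N2 in W = N2 in U = 1593.4 tonne/day.
SO2 in W: m_A = 1271×0.659 + (1−0.272)·(1−0.771)·m_A, so m_A = 837.59/0.8333 = 1005.2 tonne/day.
W = 1005.2 + 1593.4 = 2598.6 tonne/day.
N2 fraction in W = 1593.4/2598.6 = 0.6132.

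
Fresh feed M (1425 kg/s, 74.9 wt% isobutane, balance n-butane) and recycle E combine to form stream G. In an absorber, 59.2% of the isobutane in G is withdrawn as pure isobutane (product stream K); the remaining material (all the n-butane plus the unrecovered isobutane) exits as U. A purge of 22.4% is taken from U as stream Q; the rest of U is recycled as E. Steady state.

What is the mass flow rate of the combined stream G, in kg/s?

3159 kg/s

n-butane enters only via M and leaves only via the purge: 1425×0.251 = 0.224×(n-butane in U), and the absorber passes all n-butane, so n-butane in G = n-butane in U = 1596.8 kg/s.
isobutane in G: m_A = 1425×0.749 + (1−0.224)·(1−0.592)·m_A, so m_A = 1067.3/0.6834 = 1561.8 kg/s.
G = 1561.8 + 1596.8 = 3158.6 kg/s.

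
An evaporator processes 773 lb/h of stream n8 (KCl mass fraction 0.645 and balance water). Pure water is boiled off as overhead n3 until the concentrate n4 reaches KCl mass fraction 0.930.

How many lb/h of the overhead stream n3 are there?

KCl is conserved: 773×0.645 = 498.59 lb/h all reports to the concentrate.
Concentrate = 498.59/(target fraction) = 536.11 lb/h.
Overhead = 773 − 536.11 = 236.89 lb/h.

236.9 lb/h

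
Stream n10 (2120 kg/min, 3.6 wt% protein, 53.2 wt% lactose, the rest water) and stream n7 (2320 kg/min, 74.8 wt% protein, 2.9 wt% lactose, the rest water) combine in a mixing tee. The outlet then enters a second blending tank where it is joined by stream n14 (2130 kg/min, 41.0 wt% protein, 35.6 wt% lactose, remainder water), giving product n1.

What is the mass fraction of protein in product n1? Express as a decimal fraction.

0.4087

Overall, product flow = 6570 kg/min.
protein in = 2120×0.036 + 2320×0.748 + 2130×0.410 = 2685 kg/min.
protein fraction in n1 = 0.4087.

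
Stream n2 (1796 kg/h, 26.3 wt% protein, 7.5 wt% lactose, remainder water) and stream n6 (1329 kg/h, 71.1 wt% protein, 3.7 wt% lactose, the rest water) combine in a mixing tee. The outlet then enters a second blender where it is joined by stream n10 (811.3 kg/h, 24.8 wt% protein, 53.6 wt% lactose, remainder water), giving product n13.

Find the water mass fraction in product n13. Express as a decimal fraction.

0.432

Overall, product flow = 3936.3 kg/h.
water in = 1796×0.662 + 1329×0.252 + 811.3×0.216 = 1699.1 kg/h.
water fraction in n13 = 0.432.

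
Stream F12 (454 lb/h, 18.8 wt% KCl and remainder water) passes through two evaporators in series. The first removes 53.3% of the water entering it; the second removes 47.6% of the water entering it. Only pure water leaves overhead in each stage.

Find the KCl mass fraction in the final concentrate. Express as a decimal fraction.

0.486

water in feed = 454×0.812 = 368.65 lb/h.
After stage 1: water left = (1−0.533)×368.65 = 172.16; stream total = 257.51 lb/h.
After stage 2: water left = (1−0.476)×172.16 = 90.211; final concentrate = 175.56 lb/h.
KCl fraction = 85.352/175.56 = 0.486.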